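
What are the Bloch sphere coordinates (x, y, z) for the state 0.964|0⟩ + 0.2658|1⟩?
(0.5125, 0, 0.8586)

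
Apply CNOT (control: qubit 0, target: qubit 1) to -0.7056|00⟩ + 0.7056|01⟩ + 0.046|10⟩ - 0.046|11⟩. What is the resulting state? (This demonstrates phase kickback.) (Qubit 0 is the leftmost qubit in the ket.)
-0.7056|00⟩ + 0.7056|01⟩ - 0.046|10⟩ + 0.046|11⟩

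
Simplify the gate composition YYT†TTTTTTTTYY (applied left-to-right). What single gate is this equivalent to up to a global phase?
T†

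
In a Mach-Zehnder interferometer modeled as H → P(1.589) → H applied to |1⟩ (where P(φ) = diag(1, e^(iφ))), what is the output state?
(0.5091 - 0.4999i)|0⟩ + (0.4909 + 0.4999i)|1⟩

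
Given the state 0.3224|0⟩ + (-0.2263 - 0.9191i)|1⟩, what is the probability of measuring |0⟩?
0.1039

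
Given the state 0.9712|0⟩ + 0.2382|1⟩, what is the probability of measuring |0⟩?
0.9432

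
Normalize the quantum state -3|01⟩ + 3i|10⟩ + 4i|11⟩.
-0.5145|01⟩ + 0.5145i|10⟩ + 0.686i|11⟩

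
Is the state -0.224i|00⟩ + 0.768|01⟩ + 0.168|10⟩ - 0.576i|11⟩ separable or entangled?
Entangled

Writing the state as a|00⟩ + b|01⟩ + c|10⟩ + d|11⟩, it is a product state iff ad − bc = 0.
Here (a, b, c, d) = (-0.224i, 0.768, 0.168, -0.576i): ad − bc = (-0.224i)(-0.576i) − (0.768)(0.168) = -0.258 ≠ 0, so the state is entangled.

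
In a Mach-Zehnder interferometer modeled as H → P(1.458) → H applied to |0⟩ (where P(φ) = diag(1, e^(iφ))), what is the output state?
(0.5563 + 0.4968i)|0⟩ + (0.4437 - 0.4968i)|1⟩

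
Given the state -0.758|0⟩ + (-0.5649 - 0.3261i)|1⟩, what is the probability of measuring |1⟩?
0.4255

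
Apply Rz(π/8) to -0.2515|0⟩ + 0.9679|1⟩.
(-0.2467 + 0.04907i)|0⟩ + (0.9493 + 0.1888i)|1⟩

Rz(π/8) = [[e^(−iθ/2), 0], [0, e^(iθ/2)]] with e^(±iθ/2) = cos(θ/2) ± i·sin(θ/2); θ = π/8, cos(θ/2) ≈ 0.980785, sin(θ/2) ≈ 0.19509.
With a = amp(|0⟩) = -0.2515 and b = amp(|1⟩) = 0.9679:
new amp(|0⟩) = (0.980785 - 0.19509i)·a = (-0.2467 + 0.04907i)
new amp(|1⟩) = (0.980785 + 0.19509i)·b = (0.9493 + 0.1888i)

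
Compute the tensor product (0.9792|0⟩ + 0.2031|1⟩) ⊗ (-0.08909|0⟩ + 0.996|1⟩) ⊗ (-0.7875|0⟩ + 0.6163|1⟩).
0.0687|000⟩ - 0.05376|001⟩ - 0.768|010⟩ + 0.6011|011⟩ + 0.01425|100⟩ - 0.01115|101⟩ - 0.1593|110⟩ + 0.1247|111⟩

amp(|b₁b₂…⟩) = product of the factor amplitudes for bits b₁, b₂, …; only kets whose every factor amplitude is nonzero survive.
|000⟩: (0.9792)(-0.08909)(-0.7875) = 0.0687
|001⟩: (0.9792)(-0.08909)(0.6163) = -0.05376
|010⟩: (0.9792)(0.996)(-0.7875) = -0.768
|011⟩: (0.9792)(0.996)(0.6163) = 0.6011
|100⟩: (0.2031)(-0.08909)(-0.7875) = 0.01425
|101⟩: (0.2031)(-0.08909)(0.6163) = -0.01115
|110⟩: (0.2031)(0.996)(-0.7875) = -0.1593
|111⟩: (0.2031)(0.996)(0.6163) = 0.1247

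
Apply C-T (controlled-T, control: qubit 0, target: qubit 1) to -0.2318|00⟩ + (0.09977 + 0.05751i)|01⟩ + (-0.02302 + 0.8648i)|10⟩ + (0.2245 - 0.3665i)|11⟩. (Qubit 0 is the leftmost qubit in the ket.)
-0.2318|00⟩ + (0.09977 + 0.05751i)|01⟩ + (-0.02302 + 0.8648i)|10⟩ + (0.4179 - 0.1004i)|11⟩

C-T leaves the control-|0⟩ kets |00⟩, |01⟩ unchanged and applies T to qubit 1 on the control-|1⟩ pair (|10⟩, |11⟩).
T = [[1, 0], [0, (1/√2 + (1/√2)i)]].
With a = amp(|10⟩) = (-0.02302 + 0.8648i) and b = amp(|11⟩) = (0.2245 - 0.3665i):
new amp(|10⟩) = (1)·a = (-0.02302 + 0.8648i)
new amp(|11⟩) = (1/√2 + (1/√2)i)·b = (0.4179 - 0.1004i)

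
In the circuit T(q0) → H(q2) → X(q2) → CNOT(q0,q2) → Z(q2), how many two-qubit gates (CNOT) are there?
1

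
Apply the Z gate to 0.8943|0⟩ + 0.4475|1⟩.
0.8943|0⟩ - 0.4475|1⟩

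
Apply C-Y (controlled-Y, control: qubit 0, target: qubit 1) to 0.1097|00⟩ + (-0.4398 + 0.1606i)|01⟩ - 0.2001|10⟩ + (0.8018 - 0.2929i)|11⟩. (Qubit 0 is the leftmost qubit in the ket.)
0.1097|00⟩ + (-0.4398 + 0.1606i)|01⟩ + (-0.2929 - 0.8018i)|10⟩ - 0.2001i|11⟩

C-Y leaves the control-|0⟩ kets |00⟩, |01⟩ unchanged and applies Y to qubit 1 on the control-|1⟩ pair (|10⟩, |11⟩).
Y = [[0, -i], [i, 0]].
With a = amp(|10⟩) = -0.2001 and b = amp(|11⟩) = (0.8018 - 0.2929i):
new amp(|10⟩) = (-i)·b = (-0.2929 - 0.8018i)
new amp(|11⟩) = (i)·a = -0.2001i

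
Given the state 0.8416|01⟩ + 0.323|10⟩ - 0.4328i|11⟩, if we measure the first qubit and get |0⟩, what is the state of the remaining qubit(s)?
|1⟩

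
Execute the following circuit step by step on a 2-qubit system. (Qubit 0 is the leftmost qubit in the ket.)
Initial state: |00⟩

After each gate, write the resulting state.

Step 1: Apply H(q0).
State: 1/√2|00⟩ + 1/√2|10⟩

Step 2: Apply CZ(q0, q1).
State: 1/√2|00⟩ + 1/√2|10⟩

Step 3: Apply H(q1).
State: 1/2|00⟩ + 1/2|01⟩ + 1/2|10⟩ + 1/2|11⟩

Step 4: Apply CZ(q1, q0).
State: 1/2|00⟩ + 1/2|01⟩ + 1/2|10⟩ - 1/2|11⟩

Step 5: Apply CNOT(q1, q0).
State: 1/2|00⟩ - 1/2|01⟩ + 1/2|10⟩ + 1/2|11⟩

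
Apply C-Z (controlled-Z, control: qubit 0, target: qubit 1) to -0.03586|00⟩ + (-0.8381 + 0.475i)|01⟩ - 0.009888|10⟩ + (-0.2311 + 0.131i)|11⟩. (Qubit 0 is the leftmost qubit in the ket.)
-0.03586|00⟩ + (-0.8381 + 0.475i)|01⟩ - 0.009888|10⟩ + (0.2311 - 0.131i)|11⟩

C-Z leaves the control-|0⟩ kets |00⟩, |01⟩ unchanged and applies Z to qubit 1 on the control-|1⟩ pair (|10⟩, |11⟩).
Z = [[1, 0], [0, -1]].
With a = amp(|10⟩) = -0.009888 and b = amp(|11⟩) = (-0.2311 + 0.131i):
new amp(|10⟩) = (1)·a = -0.009888
new amp(|11⟩) = (-1)·b = (0.2311 - 0.131i)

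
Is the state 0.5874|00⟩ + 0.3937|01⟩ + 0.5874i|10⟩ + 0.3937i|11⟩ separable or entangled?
Separable

Writing the state as a|00⟩ + b|01⟩ + c|10⟩ + d|11⟩, it is a product state iff ad − bc = 0.
Here (a, b, c, d) = (0.5874, 0.3937, 0.5874i, 0.3937i): ad − bc = (0.5874)(0.3937i) − (0.3937)(0.5874i) = 0, so the state is separable.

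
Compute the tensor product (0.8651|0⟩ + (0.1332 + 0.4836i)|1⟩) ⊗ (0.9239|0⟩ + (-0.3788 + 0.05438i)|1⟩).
0.7993|00⟩ + (-0.3277 + 0.04704i)|01⟩ + (0.1231 + 0.4468i)|10⟩ + (-0.07675 - 0.1759i)|11⟩

amp(|b₁b₂…⟩) = product of the factor amplitudes for bits b₁, b₂, …; only kets whose every factor amplitude is nonzero survive.
|00⟩: (0.8651)(0.9239) = 0.7993
|01⟩: (0.8651)(-0.3788 + 0.05438i) = (-0.3277 + 0.04704i)
|10⟩: (0.1332 + 0.4836i)(0.9239) = (0.1231 + 0.4468i)
|11⟩: (0.1332 + 0.4836i)(-0.3788 + 0.05438i) = (-0.07675 - 0.1759i)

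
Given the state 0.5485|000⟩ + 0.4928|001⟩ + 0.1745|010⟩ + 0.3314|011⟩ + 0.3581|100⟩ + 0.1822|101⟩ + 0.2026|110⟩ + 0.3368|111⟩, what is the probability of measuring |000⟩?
0.3009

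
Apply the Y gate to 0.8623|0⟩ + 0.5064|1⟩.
-0.5064i|0⟩ + 0.8623i|1⟩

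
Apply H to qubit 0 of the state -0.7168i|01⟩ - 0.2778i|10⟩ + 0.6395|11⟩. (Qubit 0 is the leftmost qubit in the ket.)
-0.1964i|00⟩ + (0.4522 - 0.5069i)|01⟩ + 0.1964i|10⟩ + (-0.4522 - 0.5069i)|11⟩

H on qubit 0 mixes each pair of kets that differ only in qubit 0: amplitudes (a, b) of (|…0…⟩, |…1…⟩) become ((a + b)/√2, (a − b)/√2). Kets absent from the input have amplitude 0.
(|00⟩, |10⟩): (a, b) = (0, -0.2778i) → (-0.1964i, 0.1964i)
(|01⟩, |11⟩): (a, b) = (-0.7168i, 0.6395) → ((0.4522 - 0.5069i), (-0.4522 - 0.5069i))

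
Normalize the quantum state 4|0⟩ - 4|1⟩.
1/√2|0⟩ - 1/√2|1⟩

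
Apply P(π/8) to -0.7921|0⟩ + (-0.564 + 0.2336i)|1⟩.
-0.7921|0⟩ + (-0.6105 - 0.0000152i)|1⟩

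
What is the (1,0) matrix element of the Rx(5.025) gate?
-0.5884i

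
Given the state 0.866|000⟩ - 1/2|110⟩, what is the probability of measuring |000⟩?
0.75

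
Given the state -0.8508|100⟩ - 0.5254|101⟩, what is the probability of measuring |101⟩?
0.276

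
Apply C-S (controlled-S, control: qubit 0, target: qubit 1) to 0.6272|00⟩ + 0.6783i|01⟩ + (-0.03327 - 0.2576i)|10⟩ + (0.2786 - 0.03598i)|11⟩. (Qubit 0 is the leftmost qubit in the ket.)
0.6272|00⟩ + 0.6783i|01⟩ + (-0.03327 - 0.2576i)|10⟩ + (0.03598 + 0.2786i)|11⟩

C-S leaves the control-|0⟩ kets |00⟩, |01⟩ unchanged and applies S to qubit 1 on the control-|1⟩ pair (|10⟩, |11⟩).
S = [[1, 0], [0, i]].
With a = amp(|10⟩) = (-0.03327 - 0.2576i) and b = amp(|11⟩) = (0.2786 - 0.03598i):
new amp(|10⟩) = (1)·a = (-0.03327 - 0.2576i)
new amp(|11⟩) = (i)·b = (0.03598 + 0.2786i)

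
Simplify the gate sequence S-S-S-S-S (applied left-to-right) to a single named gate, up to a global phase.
S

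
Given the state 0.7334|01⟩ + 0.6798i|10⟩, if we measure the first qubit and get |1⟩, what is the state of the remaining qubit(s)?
i|0⟩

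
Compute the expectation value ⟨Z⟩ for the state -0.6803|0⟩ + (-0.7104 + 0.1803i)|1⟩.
-0.07437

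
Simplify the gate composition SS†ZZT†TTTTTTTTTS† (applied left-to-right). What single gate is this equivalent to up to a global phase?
S†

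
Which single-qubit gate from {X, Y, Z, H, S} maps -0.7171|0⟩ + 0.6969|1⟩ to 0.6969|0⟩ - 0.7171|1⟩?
X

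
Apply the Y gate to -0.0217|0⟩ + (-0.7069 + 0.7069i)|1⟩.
(0.7069 + 0.7069i)|0⟩ - 0.0217i|1⟩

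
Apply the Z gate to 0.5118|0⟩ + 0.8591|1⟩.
0.5118|0⟩ - 0.8591|1⟩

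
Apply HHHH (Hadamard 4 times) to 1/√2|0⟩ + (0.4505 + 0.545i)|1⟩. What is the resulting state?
1/√2|0⟩ + (0.4505 + 0.545i)|1⟩

H² = I, so an even number of Hadamards cancels: H^4 = I and the state is unchanged.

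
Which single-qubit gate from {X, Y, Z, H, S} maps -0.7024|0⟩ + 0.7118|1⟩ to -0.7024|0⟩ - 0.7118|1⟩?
Z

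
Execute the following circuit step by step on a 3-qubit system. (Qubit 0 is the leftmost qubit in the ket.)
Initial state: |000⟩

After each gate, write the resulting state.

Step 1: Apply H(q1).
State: 1/√2|000⟩ + 1/√2|010⟩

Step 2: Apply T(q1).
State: 1/√2|000⟩ + (1/2 + (1/2)i)|010⟩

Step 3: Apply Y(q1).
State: (1/2 - (1/2)i)|000⟩ + (1/√2)i|010⟩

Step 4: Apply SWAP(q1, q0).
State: (1/2 - (1/2)i)|000⟩ + (1/√2)i|100⟩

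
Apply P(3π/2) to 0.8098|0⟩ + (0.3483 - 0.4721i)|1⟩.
0.8098|0⟩ + (-0.4721 - 0.3483i)|1⟩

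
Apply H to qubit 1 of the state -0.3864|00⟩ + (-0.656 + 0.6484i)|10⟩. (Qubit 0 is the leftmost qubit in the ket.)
-0.2732|00⟩ - 0.2732|01⟩ + (-0.4639 + 0.4585i)|10⟩ + (-0.4639 + 0.4585i)|11⟩

H on qubit 1 mixes each pair of kets that differ only in qubit 1: amplitudes (a, b) of (|…0…⟩, |…1…⟩) become ((a + b)/√2, (a − b)/√2). Kets absent from the input have amplitude 0.
(|00⟩, |01⟩): (a, b) = (-0.3864, 0) → (-0.2732, -0.2732)
(|10⟩, |11⟩): (a, b) = ((-0.656 + 0.6484i), 0) → ((-0.4639 + 0.4585i), (-0.4639 + 0.4585i))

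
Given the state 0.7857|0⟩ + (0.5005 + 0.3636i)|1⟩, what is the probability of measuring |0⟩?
0.6173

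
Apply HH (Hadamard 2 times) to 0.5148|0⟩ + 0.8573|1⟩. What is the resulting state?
0.5148|0⟩ + 0.8573|1⟩

H² = I, so an even number of Hadamards cancels: H^2 = I and the state is unchanged.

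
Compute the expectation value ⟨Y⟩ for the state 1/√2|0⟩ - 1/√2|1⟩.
0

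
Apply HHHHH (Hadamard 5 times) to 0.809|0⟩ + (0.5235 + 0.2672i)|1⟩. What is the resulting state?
(0.9422 + 0.1889i)|0⟩ + (0.2019 - 0.1889i)|1⟩

H² = I, so H^5 = H: a single Hadamard. With (a, b) = (0.809, (0.5235 + 0.2672i)), H gives ((a + b)/√2, (a − b)/√2) = ((0.9422 + 0.1889i), (0.2019 - 0.1889i)).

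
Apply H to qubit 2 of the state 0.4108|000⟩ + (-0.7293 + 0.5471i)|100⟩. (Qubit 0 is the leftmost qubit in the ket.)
0.2905|000⟩ + 0.2905|001⟩ + (-0.5157 + 0.3869i)|100⟩ + (-0.5157 + 0.3869i)|101⟩

H on qubit 2 mixes each pair of kets that differ only in qubit 2: amplitudes (a, b) of (|…0…⟩, |…1…⟩) become ((a + b)/√2, (a − b)/√2). Kets absent from the input have amplitude 0.
(|000⟩, |001⟩): (a, b) = (0.4108, 0) → (0.2905, 0.2905)
(|100⟩, |101⟩): (a, b) = ((-0.7293 + 0.5471i), 0) → ((-0.5157 + 0.3869i), (-0.5157 + 0.3869i))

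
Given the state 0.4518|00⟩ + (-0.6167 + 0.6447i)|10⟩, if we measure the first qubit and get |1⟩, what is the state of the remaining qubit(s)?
(-0.6912 + 0.7226i)|0⟩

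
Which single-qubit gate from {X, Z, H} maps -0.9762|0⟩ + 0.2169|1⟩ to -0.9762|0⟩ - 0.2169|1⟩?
Z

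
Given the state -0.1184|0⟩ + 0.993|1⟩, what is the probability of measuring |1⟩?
0.986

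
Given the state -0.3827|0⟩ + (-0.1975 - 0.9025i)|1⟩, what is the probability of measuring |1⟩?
0.8535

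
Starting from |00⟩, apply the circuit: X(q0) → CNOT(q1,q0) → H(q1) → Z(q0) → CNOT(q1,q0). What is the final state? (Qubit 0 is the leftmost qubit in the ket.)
-1/√2|01⟩ - 1/√2|10⟩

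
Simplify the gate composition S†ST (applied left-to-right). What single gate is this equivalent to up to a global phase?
T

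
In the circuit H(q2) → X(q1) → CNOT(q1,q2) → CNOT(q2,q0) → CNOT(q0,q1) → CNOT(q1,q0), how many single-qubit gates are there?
2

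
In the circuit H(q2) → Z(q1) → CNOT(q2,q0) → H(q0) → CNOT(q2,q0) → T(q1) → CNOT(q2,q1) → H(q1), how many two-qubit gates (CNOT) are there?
3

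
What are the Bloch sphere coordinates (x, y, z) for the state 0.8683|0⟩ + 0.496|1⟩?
(0.8614, 0, 0.5079)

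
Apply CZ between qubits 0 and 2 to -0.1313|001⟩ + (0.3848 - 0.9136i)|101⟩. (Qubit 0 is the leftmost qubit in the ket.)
-0.1313|001⟩ + (-0.3848 + 0.9136i)|101⟩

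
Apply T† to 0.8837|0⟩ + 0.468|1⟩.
0.8837|0⟩ + (0.3309 - 0.3309i)|1⟩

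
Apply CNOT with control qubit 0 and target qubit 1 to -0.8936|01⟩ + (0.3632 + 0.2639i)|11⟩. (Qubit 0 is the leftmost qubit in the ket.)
-0.8936|01⟩ + (0.3632 + 0.2639i)|10⟩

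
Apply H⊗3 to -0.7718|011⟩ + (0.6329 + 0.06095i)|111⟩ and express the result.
(-0.04911 + 0.02155i)|000⟩ + (0.04911 - 0.02155i)|001⟩ + (0.04911 - 0.02155i)|010⟩ + (-0.04911 + 0.02155i)|011⟩ + (-0.4966 - 0.02155i)|100⟩ + (0.4966 + 0.02155i)|101⟩ + (0.4966 + 0.02155i)|110⟩ + (-0.4966 - 0.02155i)|111⟩

H⊗3 gives amp(|y⟩) = (1/2√2) Σ_x (−1)^(x·y) amp(|x⟩), where x·y is the number of positions in which both x and y have a 1.
|000⟩: (-0.7718 + (0.6329 + 0.06095i))/(2√2) = (-0.04911 + 0.02155i)
|001⟩: (0.7718 - (0.6329 + 0.06095i))/(2√2) = (0.04911 - 0.02155i)
|010⟩: (0.7718 - (0.6329 + 0.06095i))/(2√2) = (0.04911 - 0.02155i)
|011⟩: (-0.7718 + (0.6329 + 0.06095i))/(2√2) = (-0.04911 + 0.02155i)
|100⟩: (-0.7718 - (0.6329 + 0.06095i))/(2√2) = (-0.4966 - 0.02155i)
|101⟩: (0.7718 + (0.6329 + 0.06095i))/(2√2) = (0.4966 + 0.02155i)
|110⟩: (0.7718 + (0.6329 + 0.06095i))/(2√2) = (0.4966 + 0.02155i)
|111⟩: (-0.7718 - (0.6329 + 0.06095i))/(2√2) = (-0.4966 - 0.02155i)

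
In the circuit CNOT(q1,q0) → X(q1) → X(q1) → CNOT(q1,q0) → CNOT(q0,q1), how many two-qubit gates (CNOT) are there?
3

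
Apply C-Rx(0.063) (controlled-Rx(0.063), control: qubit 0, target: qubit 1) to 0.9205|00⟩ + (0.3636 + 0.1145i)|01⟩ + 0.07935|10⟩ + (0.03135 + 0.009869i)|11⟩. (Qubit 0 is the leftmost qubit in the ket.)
0.9205|00⟩ + (0.3636 + 0.1145i)|01⟩ + (0.07962 - 0.0009874i)|10⟩ + (0.03133 + 0.007365i)|11⟩

C-Rx(0.063) leaves the control-|0⟩ kets |00⟩, |01⟩ unchanged and applies Rx(0.063) to qubit 1 on the control-|1⟩ pair (|10⟩, |11⟩).
Rx(0.063) = [[cos(θ/2), −i·sin(θ/2)], [−i·sin(θ/2), cos(θ/2)]]; θ = 0.063, cos(θ/2) ≈ 0.999504, sin(θ/2) ≈ 0.0314948.
With a = amp(|10⟩) = 0.07935 and b = amp(|11⟩) = (0.03135 + 0.009869i):
new amp(|10⟩) = (0.999504)·a + (-0.0314948i)·b = (0.07962 - 0.0009874i)
new amp(|11⟩) = (-0.0314948i)·a + (0.999504)·b = (0.03133 + 0.007365i)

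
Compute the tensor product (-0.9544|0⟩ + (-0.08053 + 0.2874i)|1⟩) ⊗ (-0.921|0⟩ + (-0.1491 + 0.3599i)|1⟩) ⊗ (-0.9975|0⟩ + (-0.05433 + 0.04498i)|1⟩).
-0.8768|000⟩ + (-0.04776 + 0.03954i)|001⟩ + (-0.1419 + 0.3426i)|010⟩ + (0.007719 + 0.02506i)|011⟩ + (-0.07398 + 0.264i)|100⟩ + (0.007876 + 0.01772i)|101⟩ + (0.0912 + 0.07165i)|110⟩ + (0.008198 - 0.0002097i)|111⟩

amp(|b₁b₂…⟩) = product of the factor amplitudes for bits b₁, b₂, …; only kets whose every factor amplitude is nonzero survive.
|000⟩: (-0.9544)(-0.921)(-0.9975) = -0.8768
|001⟩: (-0.9544)(-0.921)(-0.05433 + 0.04498i) = (-0.04776 + 0.03954i)
|010⟩: (-0.9544)(-0.1491 + 0.3599i)(-0.9975) = (-0.1419 + 0.3426i)
|011⟩: (-0.9544)(-0.1491 + 0.3599i)(-0.05433 + 0.04498i) = (0.007719 + 0.02506i)
|100⟩: (-0.08053 + 0.2874i)(-0.921)(-0.9975) = (-0.07398 + 0.264i)
|101⟩: (-0.08053 + 0.2874i)(-0.921)(-0.05433 + 0.04498i) = (0.007876 + 0.01772i)
|110⟩: (-0.08053 + 0.2874i)(-0.1491 + 0.3599i)(-0.9975) = (0.0912 + 0.07165i)
|111⟩: (-0.08053 + 0.2874i)(-0.1491 + 0.3599i)(-0.05433 + 0.04498i) = (0.008198 - 0.0002097i)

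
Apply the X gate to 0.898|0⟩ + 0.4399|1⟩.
0.4399|0⟩ + 0.898|1⟩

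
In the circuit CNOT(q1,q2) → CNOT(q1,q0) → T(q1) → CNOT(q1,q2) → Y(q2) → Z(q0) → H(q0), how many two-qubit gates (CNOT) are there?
3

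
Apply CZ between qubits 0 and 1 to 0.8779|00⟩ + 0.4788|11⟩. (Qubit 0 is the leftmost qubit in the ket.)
0.8779|00⟩ - 0.4788|11⟩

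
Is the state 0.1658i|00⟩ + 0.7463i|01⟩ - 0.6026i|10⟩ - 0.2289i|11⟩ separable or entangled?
Entangled

Writing the state as a|00⟩ + b|01⟩ + c|10⟩ + d|11⟩, it is a product state iff ad − bc = 0.
Here (a, b, c, d) = (0.1658i, 0.7463i, -0.6026i, -0.2289i): ad − bc = (0.1658i)(-0.2289i) − (0.7463i)(-0.6026i) = -0.4118 ≠ 0, so the state is entangled.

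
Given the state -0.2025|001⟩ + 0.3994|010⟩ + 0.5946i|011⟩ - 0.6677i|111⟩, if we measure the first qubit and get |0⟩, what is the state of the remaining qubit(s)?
-0.272|01⟩ + 0.5366|10⟩ + 0.7988i|11⟩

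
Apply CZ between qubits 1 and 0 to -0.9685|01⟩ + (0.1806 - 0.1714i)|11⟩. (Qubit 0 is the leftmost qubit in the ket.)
-0.9685|01⟩ + (-0.1806 + 0.1714i)|11⟩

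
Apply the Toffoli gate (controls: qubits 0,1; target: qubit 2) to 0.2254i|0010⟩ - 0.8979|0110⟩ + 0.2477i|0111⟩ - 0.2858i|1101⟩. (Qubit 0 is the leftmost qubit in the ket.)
0.2254i|0010⟩ - 0.8979|0110⟩ + 0.2477i|0111⟩ - 0.2858i|1111⟩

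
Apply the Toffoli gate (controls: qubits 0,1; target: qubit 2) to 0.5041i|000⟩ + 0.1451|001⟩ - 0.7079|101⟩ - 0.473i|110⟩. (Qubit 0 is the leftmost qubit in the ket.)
0.5041i|000⟩ + 0.1451|001⟩ - 0.7079|101⟩ - 0.473i|111⟩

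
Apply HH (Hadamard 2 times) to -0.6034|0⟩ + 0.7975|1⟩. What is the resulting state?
-0.6034|0⟩ + 0.7975|1⟩

H² = I, so an even number of Hadamards cancels: H^2 = I and the state is unchanged.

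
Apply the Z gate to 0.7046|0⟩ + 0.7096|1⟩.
0.7046|0⟩ - 0.7096|1⟩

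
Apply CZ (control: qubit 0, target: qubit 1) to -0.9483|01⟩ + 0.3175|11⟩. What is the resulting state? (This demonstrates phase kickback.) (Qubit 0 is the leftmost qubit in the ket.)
-0.9483|01⟩ - 0.3175|11⟩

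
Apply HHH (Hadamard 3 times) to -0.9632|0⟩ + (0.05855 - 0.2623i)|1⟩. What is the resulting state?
(-0.6397 - 0.1855i)|0⟩ + (-0.7225 + 0.1855i)|1⟩

H² = I, so H^3 = H: a single Hadamard. With (a, b) = (-0.9632, (0.05855 - 0.2623i)), H gives ((a + b)/√2, (a − b)/√2) = ((-0.6397 - 0.1855i), (-0.7225 + 0.1855i)).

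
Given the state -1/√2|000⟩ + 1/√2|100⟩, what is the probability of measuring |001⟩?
0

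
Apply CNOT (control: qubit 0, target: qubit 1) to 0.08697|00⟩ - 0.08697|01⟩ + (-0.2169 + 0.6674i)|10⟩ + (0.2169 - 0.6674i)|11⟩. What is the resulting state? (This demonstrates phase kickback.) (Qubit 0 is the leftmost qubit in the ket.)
0.08697|00⟩ - 0.08697|01⟩ + (0.2169 - 0.6674i)|10⟩ + (-0.2169 + 0.6674i)|11⟩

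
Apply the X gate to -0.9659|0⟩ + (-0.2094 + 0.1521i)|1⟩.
(-0.2094 + 0.1521i)|0⟩ - 0.9659|1⟩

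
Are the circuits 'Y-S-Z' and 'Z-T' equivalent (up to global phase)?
No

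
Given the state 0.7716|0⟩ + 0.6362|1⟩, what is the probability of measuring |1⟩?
0.4048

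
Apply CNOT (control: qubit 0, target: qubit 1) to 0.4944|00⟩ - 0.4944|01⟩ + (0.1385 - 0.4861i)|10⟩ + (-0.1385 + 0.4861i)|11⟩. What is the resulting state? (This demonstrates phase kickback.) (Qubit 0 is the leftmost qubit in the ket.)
0.4944|00⟩ - 0.4944|01⟩ + (-0.1385 + 0.4861i)|10⟩ + (0.1385 - 0.4861i)|11⟩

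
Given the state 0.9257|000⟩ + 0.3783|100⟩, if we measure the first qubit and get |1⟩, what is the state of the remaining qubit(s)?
|00⟩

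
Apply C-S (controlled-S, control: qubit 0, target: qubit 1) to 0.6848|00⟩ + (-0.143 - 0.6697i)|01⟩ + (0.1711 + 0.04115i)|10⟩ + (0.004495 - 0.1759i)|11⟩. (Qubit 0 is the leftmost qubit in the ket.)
0.6848|00⟩ + (-0.143 - 0.6697i)|01⟩ + (0.1711 + 0.04115i)|10⟩ + (0.1759 + 0.004495i)|11⟩

C-S leaves the control-|0⟩ kets |00⟩, |01⟩ unchanged and applies S to qubit 1 on the control-|1⟩ pair (|10⟩, |11⟩).
S = [[1, 0], [0, i]].
With a = amp(|10⟩) = (0.1711 + 0.04115i) and b = amp(|11⟩) = (0.004495 - 0.1759i):
new amp(|10⟩) = (1)·a = (0.1711 + 0.04115i)
new amp(|11⟩) = (i)·b = (0.1759 + 0.004495i)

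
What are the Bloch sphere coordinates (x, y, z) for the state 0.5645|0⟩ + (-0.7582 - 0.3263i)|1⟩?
(-0.856, -0.3684, -0.3627)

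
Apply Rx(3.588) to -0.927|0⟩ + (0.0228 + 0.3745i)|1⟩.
(0.5704 - 0.02223i)|0⟩ + (-0.005047 + 0.8211i)|1⟩

Rx(3.588) = [[cos(θ/2), −i·sin(θ/2)], [−i·sin(θ/2), cos(θ/2)]]; θ = 3.588, cos(θ/2) ≈ -0.221355, sin(θ/2) ≈ 0.975193.
With a = amp(|0⟩) = -0.927 and b = amp(|1⟩) = (0.0228 + 0.3745i):
new amp(|0⟩) = (-0.221355)·a + (-0.975193i)·b = (0.5704 - 0.02223i)
new amp(|1⟩) = (-0.975193i)·a + (-0.221355)·b = (-0.005047 + 0.8211i)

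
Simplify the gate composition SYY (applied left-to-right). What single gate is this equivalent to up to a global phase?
S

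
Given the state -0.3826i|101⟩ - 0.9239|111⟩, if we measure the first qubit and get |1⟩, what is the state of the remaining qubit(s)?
-0.3826i|01⟩ - 0.9239|11⟩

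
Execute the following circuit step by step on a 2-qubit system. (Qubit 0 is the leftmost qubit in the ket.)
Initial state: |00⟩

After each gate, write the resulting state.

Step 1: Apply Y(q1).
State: i|01⟩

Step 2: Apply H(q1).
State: (1/√2)i|00⟩ - (1/√2)i|01⟩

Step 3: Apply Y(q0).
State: -1/√2|10⟩ + 1/√2|11⟩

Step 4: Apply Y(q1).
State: -(1/√2)i|10⟩ - (1/√2)i|11⟩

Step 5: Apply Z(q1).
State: -(1/√2)i|10⟩ + (1/√2)i|11⟩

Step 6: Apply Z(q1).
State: -(1/√2)i|10⟩ - (1/√2)i|11⟩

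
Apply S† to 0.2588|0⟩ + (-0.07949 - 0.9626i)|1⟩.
0.2588|0⟩ + (-0.9626 + 0.07949i)|1⟩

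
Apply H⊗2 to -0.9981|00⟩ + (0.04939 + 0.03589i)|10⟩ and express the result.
(-0.4744 + 0.01795i)|00⟩ + (-0.4744 + 0.01795i)|01⟩ + (-0.5237 - 0.01795i)|10⟩ + (-0.5237 - 0.01795i)|11⟩

H⊗2 gives amp(|y⟩) = (1/2) Σ_x (−1)^(x·y) amp(|x⟩), where x·y is the number of positions in which both x and y have a 1.
|00⟩: (-0.9981 + (0.04939 + 0.03589i))/2 = (-0.4744 + 0.01795i)
|01⟩: (-0.9981 + (0.04939 + 0.03589i))/2 = (-0.4744 + 0.01795i)
|10⟩: (-0.9981 - (0.04939 + 0.03589i))/2 = (-0.5237 - 0.01795i)
|11⟩: (-0.9981 - (0.04939 + 0.03589i))/2 = (-0.5237 - 0.01795i)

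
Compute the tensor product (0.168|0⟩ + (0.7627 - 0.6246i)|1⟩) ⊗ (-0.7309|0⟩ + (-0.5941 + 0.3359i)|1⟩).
-0.1228|00⟩ + (-0.09981 + 0.05643i)|01⟩ + (-0.5575 + 0.4565i)|10⟩ + (-0.2433 + 0.6273i)|11⟩

amp(|b₁b₂…⟩) = product of the factor amplitudes for bits b₁, b₂, …; only kets whose every factor amplitude is nonzero survive.
|00⟩: (0.168)(-0.7309) = -0.1228
|01⟩: (0.168)(-0.5941 + 0.3359i) = (-0.09981 + 0.05643i)
|10⟩: (0.7627 - 0.6246i)(-0.7309) = (-0.5575 + 0.4565i)
|11⟩: (0.7627 - 0.6246i)(-0.5941 + 0.3359i) = (-0.2433 + 0.6273i)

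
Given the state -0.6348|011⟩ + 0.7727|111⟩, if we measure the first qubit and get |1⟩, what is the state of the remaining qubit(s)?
|11⟩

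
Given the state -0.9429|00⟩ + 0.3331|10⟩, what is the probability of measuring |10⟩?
0.111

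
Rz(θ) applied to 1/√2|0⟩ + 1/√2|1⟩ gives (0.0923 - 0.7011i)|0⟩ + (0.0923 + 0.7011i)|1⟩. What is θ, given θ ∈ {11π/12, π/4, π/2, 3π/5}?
11π/12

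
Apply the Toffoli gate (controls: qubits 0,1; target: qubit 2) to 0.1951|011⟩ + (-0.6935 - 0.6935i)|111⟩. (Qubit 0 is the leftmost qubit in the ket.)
0.1951|011⟩ + (-0.6935 - 0.6935i)|110⟩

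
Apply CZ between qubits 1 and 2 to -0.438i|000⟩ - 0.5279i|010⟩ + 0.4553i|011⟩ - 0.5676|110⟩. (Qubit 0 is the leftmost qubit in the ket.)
-0.438i|000⟩ - 0.5279i|010⟩ - 0.4553i|011⟩ - 0.5676|110⟩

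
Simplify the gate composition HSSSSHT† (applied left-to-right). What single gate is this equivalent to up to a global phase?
T†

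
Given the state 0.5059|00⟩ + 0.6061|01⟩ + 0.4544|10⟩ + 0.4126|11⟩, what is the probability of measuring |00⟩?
0.2559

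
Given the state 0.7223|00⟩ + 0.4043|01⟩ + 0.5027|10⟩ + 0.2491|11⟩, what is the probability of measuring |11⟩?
0.06205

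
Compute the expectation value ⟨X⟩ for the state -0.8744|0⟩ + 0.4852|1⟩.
-0.8485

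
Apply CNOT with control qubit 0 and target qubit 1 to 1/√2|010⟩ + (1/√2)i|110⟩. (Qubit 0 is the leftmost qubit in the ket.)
1/√2|010⟩ + (1/√2)i|100⟩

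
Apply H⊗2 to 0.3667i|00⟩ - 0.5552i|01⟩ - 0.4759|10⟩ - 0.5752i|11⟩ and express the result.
(-0.238 - 0.3819i)|00⟩ + (-0.238 + 0.7486i)|01⟩ + (0.238 + 0.1934i)|10⟩ + (0.238 + 0.1734i)|11⟩

H⊗2 gives amp(|y⟩) = (1/2) Σ_x (−1)^(x·y) amp(|x⟩), where x·y is the number of positions in which both x and y have a 1.
|00⟩: (0.3667i - 0.5552i - 0.4759 - 0.5752i)/2 = (-0.238 - 0.3819i)
|01⟩: (0.3667i + 0.5552i - 0.4759 + 0.5752i)/2 = (-0.238 + 0.7486i)
|10⟩: (0.3667i - 0.5552i + 0.4759 + 0.5752i)/2 = (0.238 + 0.1934i)
|11⟩: (0.3667i + 0.5552i + 0.4759 - 0.5752i)/2 = (0.238 + 0.1734i)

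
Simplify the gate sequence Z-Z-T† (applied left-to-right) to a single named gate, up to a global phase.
T†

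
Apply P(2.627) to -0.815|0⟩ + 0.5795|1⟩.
-0.815|0⟩ + (-0.5045 + 0.2852i)|1⟩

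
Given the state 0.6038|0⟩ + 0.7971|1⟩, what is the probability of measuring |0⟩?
0.3646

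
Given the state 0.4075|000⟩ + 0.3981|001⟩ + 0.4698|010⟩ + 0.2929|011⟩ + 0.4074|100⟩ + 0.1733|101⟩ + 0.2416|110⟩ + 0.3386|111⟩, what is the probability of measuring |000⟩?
0.1661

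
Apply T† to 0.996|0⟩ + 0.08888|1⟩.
0.996|0⟩ + (0.06285 - 0.06285i)|1⟩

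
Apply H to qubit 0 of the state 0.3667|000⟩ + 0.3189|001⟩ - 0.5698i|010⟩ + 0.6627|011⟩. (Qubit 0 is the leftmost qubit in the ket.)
0.2593|000⟩ + 0.2255|001⟩ - 0.4029i|010⟩ + 0.4686|011⟩ + 0.2593|100⟩ + 0.2255|101⟩ - 0.4029i|110⟩ + 0.4686|111⟩

H on qubit 0 mixes each pair of kets that differ only in qubit 0: amplitudes (a, b) of (|…0…⟩, |…1…⟩) become ((a + b)/√2, (a − b)/√2). Kets absent from the input have amplitude 0.
(|000⟩, |100⟩): (a, b) = (0.3667, 0) → (0.2593, 0.2593)
(|001⟩, |101⟩): (a, b) = (0.3189, 0) → (0.2255, 0.2255)
(|010⟩, |110⟩): (a, b) = (-0.5698i, 0) → (-0.4029i, -0.4029i)
(|011⟩, |111⟩): (a, b) = (0.6627, 0) → (0.4686, 0.4686)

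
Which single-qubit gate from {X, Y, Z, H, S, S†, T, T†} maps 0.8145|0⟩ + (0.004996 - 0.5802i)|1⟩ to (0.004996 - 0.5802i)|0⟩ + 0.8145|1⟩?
X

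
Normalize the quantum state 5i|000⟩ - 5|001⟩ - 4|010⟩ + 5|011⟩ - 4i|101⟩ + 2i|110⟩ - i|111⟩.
0.4725i|000⟩ - 0.4725|001⟩ - 1/√7|010⟩ + 0.4725|011⟩ - (1/√7)i|101⟩ + 0.189i|110⟩ - 0.09449i|111⟩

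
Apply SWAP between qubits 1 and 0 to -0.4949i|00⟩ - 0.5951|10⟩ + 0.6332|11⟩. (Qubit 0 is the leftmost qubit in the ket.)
-0.4949i|00⟩ - 0.5951|01⟩ + 0.6332|11⟩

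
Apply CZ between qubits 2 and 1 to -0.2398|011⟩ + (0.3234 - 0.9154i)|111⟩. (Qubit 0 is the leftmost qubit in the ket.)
0.2398|011⟩ + (-0.3234 + 0.9154i)|111⟩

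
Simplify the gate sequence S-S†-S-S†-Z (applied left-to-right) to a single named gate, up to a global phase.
Z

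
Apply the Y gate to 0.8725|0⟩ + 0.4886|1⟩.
-0.4886i|0⟩ + 0.8725i|1⟩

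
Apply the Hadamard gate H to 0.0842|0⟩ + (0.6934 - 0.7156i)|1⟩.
(0.5498 - 0.506i)|0⟩ + (-0.4308 + 0.506i)|1⟩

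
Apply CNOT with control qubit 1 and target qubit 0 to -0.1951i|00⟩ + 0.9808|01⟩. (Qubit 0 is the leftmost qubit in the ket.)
-0.1951i|00⟩ + 0.9808|11⟩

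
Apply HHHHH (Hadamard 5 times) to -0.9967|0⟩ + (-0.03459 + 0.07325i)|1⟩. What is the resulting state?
(-0.7292 + 0.0518i)|0⟩ + (-0.6803 - 0.0518i)|1⟩

H² = I, so H^5 = H: a single Hadamard. With (a, b) = (-0.9967, (-0.03459 + 0.07325i)), H gives ((a + b)/√2, (a − b)/√2) = ((-0.7292 + 0.0518i), (-0.6803 - 0.0518i)).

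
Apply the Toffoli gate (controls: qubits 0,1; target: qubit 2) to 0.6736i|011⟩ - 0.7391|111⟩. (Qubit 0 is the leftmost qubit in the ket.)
0.6736i|011⟩ - 0.7391|110⟩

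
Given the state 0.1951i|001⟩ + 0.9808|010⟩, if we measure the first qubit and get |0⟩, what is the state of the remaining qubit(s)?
0.1951i|01⟩ + 0.9808|10⟩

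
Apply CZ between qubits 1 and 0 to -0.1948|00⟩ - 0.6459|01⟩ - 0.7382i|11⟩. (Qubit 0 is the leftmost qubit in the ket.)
-0.1948|00⟩ - 0.6459|01⟩ + 0.7382i|11⟩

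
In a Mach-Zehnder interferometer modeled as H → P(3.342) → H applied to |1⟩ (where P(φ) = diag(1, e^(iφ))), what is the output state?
(0.99 + 0.09953i)|0⟩ + (0.01001 - 0.09953i)|1⟩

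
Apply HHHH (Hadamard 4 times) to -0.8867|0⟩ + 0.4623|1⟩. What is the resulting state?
-0.8867|0⟩ + 0.4623|1⟩

H² = I, so an even number of Hadamards cancels: H^4 = I and the state is unchanged.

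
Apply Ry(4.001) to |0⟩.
-0.4166|0⟩ + 0.9091|1⟩

Ry(4.001) = [[cos(θ/2), −sin(θ/2)], [sin(θ/2), cos(θ/2)]]; θ = 4.001, cos(θ/2) ≈ -0.416601, sin(θ/2) ≈ 0.909089.
With a = amp(|0⟩) = 1 and b = amp(|1⟩) = 0:
new amp(|0⟩) = (-0.416601)·a + (-0.909089)·b = -0.4166
new amp(|1⟩) = (0.909089)·a + (-0.416601)·b = 0.9091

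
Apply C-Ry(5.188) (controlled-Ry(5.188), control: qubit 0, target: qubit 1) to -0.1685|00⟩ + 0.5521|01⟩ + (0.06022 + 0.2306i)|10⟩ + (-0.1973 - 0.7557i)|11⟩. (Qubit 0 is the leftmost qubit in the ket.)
-0.1685|00⟩ + 0.5521|01⟩ + (0.05131 + 0.1966i)|10⟩ + (0.1998 + 0.7653i)|11⟩

C-Ry(5.188) leaves the control-|0⟩ kets |00⟩, |01⟩ unchanged and applies Ry(5.188) to qubit 1 on the control-|1⟩ pair (|10⟩, |11⟩).
Ry(5.188) = [[cos(θ/2), −sin(θ/2)], [sin(θ/2), cos(θ/2)]]; θ = 5.188, cos(θ/2) ≈ -0.85378, sin(θ/2) ≈ 0.520633.
With a = amp(|10⟩) = (0.06022 + 0.2306i) and b = amp(|11⟩) = (-0.1973 - 0.7557i):
new amp(|10⟩) = (-0.85378)·a + (-0.520633)·b = (0.05131 + 0.1966i)
new amp(|11⟩) = (0.520633)·a + (-0.85378)·b = (0.1998 + 0.7653i)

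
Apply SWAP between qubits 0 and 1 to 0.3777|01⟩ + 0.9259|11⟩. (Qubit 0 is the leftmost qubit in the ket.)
0.3777|10⟩ + 0.9259|11⟩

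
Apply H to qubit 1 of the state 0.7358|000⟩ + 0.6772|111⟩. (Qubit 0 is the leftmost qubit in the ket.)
0.5203|000⟩ + 0.5203|010⟩ + 0.4789|101⟩ - 0.4789|111⟩

H on qubit 1 mixes each pair of kets that differ only in qubit 1: amplitudes (a, b) of (|…0…⟩, |…1…⟩) become ((a + b)/√2, (a − b)/√2). Kets absent from the input have amplitude 0.
(|000⟩, |010⟩): (a, b) = (0.7358, 0) → (0.5203, 0.5203)
(|101⟩, |111⟩): (a, b) = (0, 0.6772) → (0.4789, -0.4789)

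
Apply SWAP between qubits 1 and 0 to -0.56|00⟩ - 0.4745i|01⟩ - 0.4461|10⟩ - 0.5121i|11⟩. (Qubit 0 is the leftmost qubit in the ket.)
-0.56|00⟩ - 0.4461|01⟩ - 0.4745i|10⟩ - 0.5121i|11⟩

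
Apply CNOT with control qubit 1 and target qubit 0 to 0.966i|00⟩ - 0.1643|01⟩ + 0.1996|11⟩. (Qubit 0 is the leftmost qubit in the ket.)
0.966i|00⟩ + 0.1996|01⟩ - 0.1643|11⟩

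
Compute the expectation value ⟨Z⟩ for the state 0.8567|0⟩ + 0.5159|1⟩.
0.4678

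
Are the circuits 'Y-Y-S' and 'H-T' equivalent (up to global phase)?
No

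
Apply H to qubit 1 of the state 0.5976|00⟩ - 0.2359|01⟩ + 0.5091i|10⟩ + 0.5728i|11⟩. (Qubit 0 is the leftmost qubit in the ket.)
0.2558|00⟩ + 0.5894|01⟩ + 0.765i|10⟩ - 0.04504i|11⟩

H on qubit 1 mixes each pair of kets that differ only in qubit 1: amplitudes (a, b) of (|…0…⟩, |…1…⟩) become ((a + b)/√2, (a − b)/√2). Kets absent from the input have amplitude 0.
(|00⟩, |01⟩): (a, b) = (0.5976, -0.2359) → (0.2558, 0.5894)
(|10⟩, |11⟩): (a, b) = (0.5091i, 0.5728i) → (0.765i, -0.04504i)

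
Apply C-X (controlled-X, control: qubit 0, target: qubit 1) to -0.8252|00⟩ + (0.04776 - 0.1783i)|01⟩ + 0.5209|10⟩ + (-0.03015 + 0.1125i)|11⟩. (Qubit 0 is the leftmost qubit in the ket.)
-0.8252|00⟩ + (0.04776 - 0.1783i)|01⟩ + (-0.03015 + 0.1125i)|10⟩ + 0.5209|11⟩

C-X leaves the control-|0⟩ kets |00⟩, |01⟩ unchanged and applies X to qubit 1 on the control-|1⟩ pair (|10⟩, |11⟩).
X = [[0, 1], [1, 0]].
With a = amp(|10⟩) = 0.5209 and b = amp(|11⟩) = (-0.03015 + 0.1125i):
new amp(|10⟩) = (1)·b = (-0.03015 + 0.1125i)
new amp(|11⟩) = (1)·a = 0.5209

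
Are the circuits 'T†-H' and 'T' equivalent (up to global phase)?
No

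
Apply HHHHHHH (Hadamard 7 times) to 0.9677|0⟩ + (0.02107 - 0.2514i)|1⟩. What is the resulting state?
(0.6992 - 0.1778i)|0⟩ + (0.6694 + 0.1778i)|1⟩

H² = I, so H^7 = H: a single Hadamard. With (a, b) = (0.9677, (0.02107 - 0.2514i)), H gives ((a + b)/√2, (a − b)/√2) = ((0.6992 - 0.1778i), (0.6694 + 0.1778i)).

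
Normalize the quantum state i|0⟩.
i|0⟩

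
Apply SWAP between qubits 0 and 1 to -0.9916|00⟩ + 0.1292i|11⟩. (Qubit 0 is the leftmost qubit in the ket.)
-0.9916|00⟩ + 0.1292i|11⟩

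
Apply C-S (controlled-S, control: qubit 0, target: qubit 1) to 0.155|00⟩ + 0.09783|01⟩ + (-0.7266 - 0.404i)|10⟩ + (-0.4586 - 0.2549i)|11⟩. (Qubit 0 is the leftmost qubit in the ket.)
0.155|00⟩ + 0.09783|01⟩ + (-0.7266 - 0.404i)|10⟩ + (0.2549 - 0.4586i)|11⟩

C-S leaves the control-|0⟩ kets |00⟩, |01⟩ unchanged and applies S to qubit 1 on the control-|1⟩ pair (|10⟩, |11⟩).
S = [[1, 0], [0, i]].
With a = amp(|10⟩) = (-0.7266 - 0.404i) and b = amp(|11⟩) = (-0.4586 - 0.2549i):
new amp(|10⟩) = (1)·a = (-0.7266 - 0.404i)
new amp(|11⟩) = (i)·b = (0.2549 - 0.4586i)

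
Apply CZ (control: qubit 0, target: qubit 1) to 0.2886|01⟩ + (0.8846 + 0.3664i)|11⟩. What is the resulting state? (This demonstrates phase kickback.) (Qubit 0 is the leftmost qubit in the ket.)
0.2886|01⟩ + (-0.8846 - 0.3664i)|11⟩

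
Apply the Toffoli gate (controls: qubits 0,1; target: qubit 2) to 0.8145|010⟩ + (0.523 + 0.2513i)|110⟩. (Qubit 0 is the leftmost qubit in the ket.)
0.8145|010⟩ + (0.523 + 0.2513i)|111⟩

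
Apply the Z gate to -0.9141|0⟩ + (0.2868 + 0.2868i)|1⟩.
-0.9141|0⟩ + (-0.2868 - 0.2868i)|1⟩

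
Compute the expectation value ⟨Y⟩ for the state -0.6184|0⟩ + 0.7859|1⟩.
0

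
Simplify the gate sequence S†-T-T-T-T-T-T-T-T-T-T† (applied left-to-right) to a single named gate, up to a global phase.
S†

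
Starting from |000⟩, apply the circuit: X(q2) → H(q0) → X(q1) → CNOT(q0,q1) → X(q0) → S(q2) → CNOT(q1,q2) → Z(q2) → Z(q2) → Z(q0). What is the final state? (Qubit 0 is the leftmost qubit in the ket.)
(1/√2)i|001⟩ - (1/√2)i|110⟩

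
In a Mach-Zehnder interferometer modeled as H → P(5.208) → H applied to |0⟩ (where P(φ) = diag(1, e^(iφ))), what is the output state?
(0.7378 - 0.4398i)|0⟩ + (0.2622 + 0.4398i)|1⟩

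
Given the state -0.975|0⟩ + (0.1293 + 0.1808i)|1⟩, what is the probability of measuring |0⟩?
0.9506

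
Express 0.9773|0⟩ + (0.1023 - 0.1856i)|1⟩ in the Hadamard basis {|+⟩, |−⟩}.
(0.7634 - 0.1312i)|+⟩ + (0.6187 + 0.1312i)|−⟩

With |ψ⟩ = α|0⟩ + β|1⟩, the Hadamard-basis coefficients are ⟨+|ψ⟩ = (α + β)/√2 and ⟨−|ψ⟩ = (α − β)/√2.
Here α = 0.9773, β = (0.1023 - 0.1856i): (α + β)/√2 = (0.7634 - 0.1312i), (α − β)/√2 = (0.6187 + 0.1312i).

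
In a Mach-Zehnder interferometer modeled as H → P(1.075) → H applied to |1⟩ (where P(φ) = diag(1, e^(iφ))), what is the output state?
(0.2621 - 0.4398i)|0⟩ + (0.7379 + 0.4398i)|1⟩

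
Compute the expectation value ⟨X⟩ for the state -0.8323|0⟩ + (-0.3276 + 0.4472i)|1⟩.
0.5453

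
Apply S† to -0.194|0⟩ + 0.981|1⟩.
-0.194|0⟩ - 0.981i|1⟩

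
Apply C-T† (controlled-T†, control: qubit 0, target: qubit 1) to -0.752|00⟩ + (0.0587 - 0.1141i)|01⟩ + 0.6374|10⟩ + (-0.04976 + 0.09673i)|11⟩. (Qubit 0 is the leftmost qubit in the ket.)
-0.752|00⟩ + (0.0587 - 0.1141i)|01⟩ + 0.6374|10⟩ + (0.03321 + 0.1036i)|11⟩

C-T† leaves the control-|0⟩ kets |00⟩, |01⟩ unchanged and applies T† to qubit 1 on the control-|1⟩ pair (|10⟩, |11⟩).
T† = [[1, 0], [0, (1/√2 - (1/√2)i)]].
With a = amp(|10⟩) = 0.6374 and b = amp(|11⟩) = (-0.04976 + 0.09673i):
new amp(|10⟩) = (1)·a = 0.6374
new amp(|11⟩) = (1/√2 - (1/√2)i)·b = (0.03321 + 0.1036i)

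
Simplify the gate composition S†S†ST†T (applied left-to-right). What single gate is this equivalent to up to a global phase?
S†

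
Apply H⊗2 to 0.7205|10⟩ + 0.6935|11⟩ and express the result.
0.707|00⟩ + 0.0135|01⟩ - 0.707|10⟩ - 0.0135|11⟩

H⊗2 gives amp(|y⟩) = (1/2) Σ_x (−1)^(x·y) amp(|x⟩), where x·y is the number of positions in which both x and y have a 1.
|00⟩: (0.7205 + 0.6935)/2 = 0.707
|01⟩: (0.7205 - 0.6935)/2 = 0.0135
|10⟩: (-0.7205 - 0.6935)/2 = -0.707
|11⟩: (-0.7205 + 0.6935)/2 = -0.0135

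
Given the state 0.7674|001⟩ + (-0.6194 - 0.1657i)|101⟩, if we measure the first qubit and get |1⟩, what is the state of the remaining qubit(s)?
(-0.966 - 0.2584i)|01⟩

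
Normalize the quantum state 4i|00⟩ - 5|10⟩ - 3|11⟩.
0.5657i|00⟩ - 1/√2|10⟩ - 0.4243|11⟩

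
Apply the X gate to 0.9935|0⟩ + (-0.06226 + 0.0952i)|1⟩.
(-0.06226 + 0.0952i)|0⟩ + 0.9935|1⟩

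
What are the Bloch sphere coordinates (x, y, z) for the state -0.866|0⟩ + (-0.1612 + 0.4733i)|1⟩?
(0.2792, -0.8198, 0.5)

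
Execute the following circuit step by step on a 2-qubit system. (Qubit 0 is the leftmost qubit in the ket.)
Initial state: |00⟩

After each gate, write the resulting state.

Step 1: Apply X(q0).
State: |10⟩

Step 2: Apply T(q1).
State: |10⟩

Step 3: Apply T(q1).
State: |10⟩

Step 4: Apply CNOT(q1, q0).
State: |10⟩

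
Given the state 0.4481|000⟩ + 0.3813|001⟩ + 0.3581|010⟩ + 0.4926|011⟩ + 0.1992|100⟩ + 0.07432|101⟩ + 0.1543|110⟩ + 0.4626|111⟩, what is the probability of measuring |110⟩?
0.02381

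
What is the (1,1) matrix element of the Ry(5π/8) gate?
0.5556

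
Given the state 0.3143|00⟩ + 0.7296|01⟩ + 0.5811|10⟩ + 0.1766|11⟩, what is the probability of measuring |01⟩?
0.5323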